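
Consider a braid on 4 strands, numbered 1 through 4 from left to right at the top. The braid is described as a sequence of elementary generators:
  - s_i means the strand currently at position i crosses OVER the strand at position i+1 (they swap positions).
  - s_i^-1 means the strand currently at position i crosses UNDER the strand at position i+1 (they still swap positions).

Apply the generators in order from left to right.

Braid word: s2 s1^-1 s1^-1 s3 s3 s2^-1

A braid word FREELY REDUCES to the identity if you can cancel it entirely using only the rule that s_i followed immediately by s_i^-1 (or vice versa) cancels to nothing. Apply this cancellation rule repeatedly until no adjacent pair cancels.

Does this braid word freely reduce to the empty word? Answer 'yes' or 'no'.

Gen 1 (s2): push. Stack: [s2]
Gen 2 (s1^-1): push. Stack: [s2 s1^-1]
Gen 3 (s1^-1): push. Stack: [s2 s1^-1 s1^-1]
Gen 4 (s3): push. Stack: [s2 s1^-1 s1^-1 s3]
Gen 5 (s3): push. Stack: [s2 s1^-1 s1^-1 s3 s3]
Gen 6 (s2^-1): push. Stack: [s2 s1^-1 s1^-1 s3 s3 s2^-1]
Reduced word: s2 s1^-1 s1^-1 s3 s3 s2^-1

Answer: no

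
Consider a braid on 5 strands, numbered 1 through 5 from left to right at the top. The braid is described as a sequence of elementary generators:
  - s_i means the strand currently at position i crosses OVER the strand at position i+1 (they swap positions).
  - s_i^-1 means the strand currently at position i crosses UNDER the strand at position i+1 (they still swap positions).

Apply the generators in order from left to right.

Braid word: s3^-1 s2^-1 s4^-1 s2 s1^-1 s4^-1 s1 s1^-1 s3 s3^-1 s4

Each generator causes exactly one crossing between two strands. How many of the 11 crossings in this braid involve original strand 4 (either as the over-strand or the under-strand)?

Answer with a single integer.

Answer: 5

Derivation:
Gen 1: crossing 3x4. Involves strand 4? yes. Count so far: 1
Gen 2: crossing 2x4. Involves strand 4? yes. Count so far: 2
Gen 3: crossing 3x5. Involves strand 4? no. Count so far: 2
Gen 4: crossing 4x2. Involves strand 4? yes. Count so far: 3
Gen 5: crossing 1x2. Involves strand 4? no. Count so far: 3
Gen 6: crossing 5x3. Involves strand 4? no. Count so far: 3
Gen 7: crossing 2x1. Involves strand 4? no. Count so far: 3
Gen 8: crossing 1x2. Involves strand 4? no. Count so far: 3
Gen 9: crossing 4x3. Involves strand 4? yes. Count so far: 4
Gen 10: crossing 3x4. Involves strand 4? yes. Count so far: 5
Gen 11: crossing 3x5. Involves strand 4? no. Count so far: 5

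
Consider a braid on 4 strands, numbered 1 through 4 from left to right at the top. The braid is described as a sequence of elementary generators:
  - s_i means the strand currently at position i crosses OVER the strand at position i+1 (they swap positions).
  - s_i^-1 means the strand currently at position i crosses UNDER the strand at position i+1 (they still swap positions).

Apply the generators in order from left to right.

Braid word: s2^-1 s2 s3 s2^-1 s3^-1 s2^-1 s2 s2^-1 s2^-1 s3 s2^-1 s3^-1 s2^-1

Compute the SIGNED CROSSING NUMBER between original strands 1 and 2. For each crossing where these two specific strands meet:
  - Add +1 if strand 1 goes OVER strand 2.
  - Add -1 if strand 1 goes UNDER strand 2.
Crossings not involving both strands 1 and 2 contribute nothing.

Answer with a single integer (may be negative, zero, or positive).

Gen 1: crossing 2x3. Both 1&2? no. Sum: 0
Gen 2: crossing 3x2. Both 1&2? no. Sum: 0
Gen 3: crossing 3x4. Both 1&2? no. Sum: 0
Gen 4: crossing 2x4. Both 1&2? no. Sum: 0
Gen 5: crossing 2x3. Both 1&2? no. Sum: 0
Gen 6: crossing 4x3. Both 1&2? no. Sum: 0
Gen 7: crossing 3x4. Both 1&2? no. Sum: 0
Gen 8: crossing 4x3. Both 1&2? no. Sum: 0
Gen 9: crossing 3x4. Both 1&2? no. Sum: 0
Gen 10: crossing 3x2. Both 1&2? no. Sum: 0
Gen 11: crossing 4x2. Both 1&2? no. Sum: 0
Gen 12: crossing 4x3. Both 1&2? no. Sum: 0
Gen 13: crossing 2x3. Both 1&2? no. Sum: 0

Answer: 0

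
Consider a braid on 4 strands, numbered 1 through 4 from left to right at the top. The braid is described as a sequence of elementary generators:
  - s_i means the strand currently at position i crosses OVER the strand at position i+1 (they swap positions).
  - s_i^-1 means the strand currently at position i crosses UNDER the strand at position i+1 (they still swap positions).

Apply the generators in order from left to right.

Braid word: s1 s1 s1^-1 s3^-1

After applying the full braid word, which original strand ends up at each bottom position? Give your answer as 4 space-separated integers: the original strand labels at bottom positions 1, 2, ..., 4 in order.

Answer: 2 1 4 3

Derivation:
Gen 1 (s1): strand 1 crosses over strand 2. Perm now: [2 1 3 4]
Gen 2 (s1): strand 2 crosses over strand 1. Perm now: [1 2 3 4]
Gen 3 (s1^-1): strand 1 crosses under strand 2. Perm now: [2 1 3 4]
Gen 4 (s3^-1): strand 3 crosses under strand 4. Perm now: [2 1 4 3]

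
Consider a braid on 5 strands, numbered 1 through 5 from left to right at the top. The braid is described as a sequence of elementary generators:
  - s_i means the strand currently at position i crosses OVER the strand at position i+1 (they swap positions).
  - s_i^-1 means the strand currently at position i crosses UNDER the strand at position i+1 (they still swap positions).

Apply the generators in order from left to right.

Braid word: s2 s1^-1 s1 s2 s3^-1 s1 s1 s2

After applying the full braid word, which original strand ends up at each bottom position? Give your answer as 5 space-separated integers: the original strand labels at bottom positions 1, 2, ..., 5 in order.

Answer: 1 4 2 3 5

Derivation:
Gen 1 (s2): strand 2 crosses over strand 3. Perm now: [1 3 2 4 5]
Gen 2 (s1^-1): strand 1 crosses under strand 3. Perm now: [3 1 2 4 5]
Gen 3 (s1): strand 3 crosses over strand 1. Perm now: [1 3 2 4 5]
Gen 4 (s2): strand 3 crosses over strand 2. Perm now: [1 2 3 4 5]
Gen 5 (s3^-1): strand 3 crosses under strand 4. Perm now: [1 2 4 3 5]
Gen 6 (s1): strand 1 crosses over strand 2. Perm now: [2 1 4 3 5]
Gen 7 (s1): strand 2 crosses over strand 1. Perm now: [1 2 4 3 5]
Gen 8 (s2): strand 2 crosses over strand 4. Perm now: [1 4 2 3 5]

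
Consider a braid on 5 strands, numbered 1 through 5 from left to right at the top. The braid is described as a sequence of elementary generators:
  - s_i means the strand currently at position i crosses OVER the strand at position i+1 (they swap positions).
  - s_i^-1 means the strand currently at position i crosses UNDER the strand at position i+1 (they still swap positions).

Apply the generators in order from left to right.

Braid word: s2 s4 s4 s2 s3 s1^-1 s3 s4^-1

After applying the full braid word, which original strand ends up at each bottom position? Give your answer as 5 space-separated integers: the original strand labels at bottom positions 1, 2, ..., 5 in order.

Answer: 2 1 3 5 4

Derivation:
Gen 1 (s2): strand 2 crosses over strand 3. Perm now: [1 3 2 4 5]
Gen 2 (s4): strand 4 crosses over strand 5. Perm now: [1 3 2 5 4]
Gen 3 (s4): strand 5 crosses over strand 4. Perm now: [1 3 2 4 5]
Gen 4 (s2): strand 3 crosses over strand 2. Perm now: [1 2 3 4 5]
Gen 5 (s3): strand 3 crosses over strand 4. Perm now: [1 2 4 3 5]
Gen 6 (s1^-1): strand 1 crosses under strand 2. Perm now: [2 1 4 3 5]
Gen 7 (s3): strand 4 crosses over strand 3. Perm now: [2 1 3 4 5]
Gen 8 (s4^-1): strand 4 crosses under strand 5. Perm now: [2 1 3 5 4]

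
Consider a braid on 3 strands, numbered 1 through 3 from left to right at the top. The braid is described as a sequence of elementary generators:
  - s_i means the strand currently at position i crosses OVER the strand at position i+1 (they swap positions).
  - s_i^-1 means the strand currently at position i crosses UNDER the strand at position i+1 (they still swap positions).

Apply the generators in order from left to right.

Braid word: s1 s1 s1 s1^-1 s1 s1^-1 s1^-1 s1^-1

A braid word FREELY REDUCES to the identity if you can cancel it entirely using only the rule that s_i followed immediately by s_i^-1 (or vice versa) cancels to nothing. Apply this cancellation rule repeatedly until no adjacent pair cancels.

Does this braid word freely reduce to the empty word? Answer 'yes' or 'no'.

Answer: yes

Derivation:
Gen 1 (s1): push. Stack: [s1]
Gen 2 (s1): push. Stack: [s1 s1]
Gen 3 (s1): push. Stack: [s1 s1 s1]
Gen 4 (s1^-1): cancels prior s1. Stack: [s1 s1]
Gen 5 (s1): push. Stack: [s1 s1 s1]
Gen 6 (s1^-1): cancels prior s1. Stack: [s1 s1]
Gen 7 (s1^-1): cancels prior s1. Stack: [s1]
Gen 8 (s1^-1): cancels prior s1. Stack: []
Reduced word: (empty)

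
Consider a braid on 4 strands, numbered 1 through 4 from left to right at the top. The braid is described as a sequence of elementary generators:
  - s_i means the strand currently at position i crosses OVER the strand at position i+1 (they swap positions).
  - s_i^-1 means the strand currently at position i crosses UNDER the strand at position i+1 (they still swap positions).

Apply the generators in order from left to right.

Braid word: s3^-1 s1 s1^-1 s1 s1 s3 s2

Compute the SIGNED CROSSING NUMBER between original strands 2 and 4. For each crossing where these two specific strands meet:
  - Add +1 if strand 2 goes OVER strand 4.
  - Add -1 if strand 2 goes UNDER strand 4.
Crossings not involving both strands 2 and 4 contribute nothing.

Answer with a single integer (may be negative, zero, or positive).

Answer: 0

Derivation:
Gen 1: crossing 3x4. Both 2&4? no. Sum: 0
Gen 2: crossing 1x2. Both 2&4? no. Sum: 0
Gen 3: crossing 2x1. Both 2&4? no. Sum: 0
Gen 4: crossing 1x2. Both 2&4? no. Sum: 0
Gen 5: crossing 2x1. Both 2&4? no. Sum: 0
Gen 6: crossing 4x3. Both 2&4? no. Sum: 0
Gen 7: crossing 2x3. Both 2&4? no. Sum: 0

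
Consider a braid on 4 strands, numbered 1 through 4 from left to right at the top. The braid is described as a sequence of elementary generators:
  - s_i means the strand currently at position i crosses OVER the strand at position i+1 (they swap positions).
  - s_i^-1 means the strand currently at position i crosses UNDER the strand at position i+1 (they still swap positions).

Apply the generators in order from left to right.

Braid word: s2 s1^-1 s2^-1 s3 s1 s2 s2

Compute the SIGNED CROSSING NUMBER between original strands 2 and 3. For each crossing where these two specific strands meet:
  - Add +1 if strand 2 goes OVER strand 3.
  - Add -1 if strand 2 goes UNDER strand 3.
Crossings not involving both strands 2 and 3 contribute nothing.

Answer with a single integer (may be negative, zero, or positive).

Answer: 0

Derivation:
Gen 1: 2 over 3. Both 2&3? yes. Contrib: +1. Sum: 1
Gen 2: crossing 1x3. Both 2&3? no. Sum: 1
Gen 3: crossing 1x2. Both 2&3? no. Sum: 1
Gen 4: crossing 1x4. Both 2&3? no. Sum: 1
Gen 5: 3 over 2. Both 2&3? yes. Contrib: -1. Sum: 0
Gen 6: crossing 3x4. Both 2&3? no. Sum: 0
Gen 7: crossing 4x3. Both 2&3? no. Sum: 0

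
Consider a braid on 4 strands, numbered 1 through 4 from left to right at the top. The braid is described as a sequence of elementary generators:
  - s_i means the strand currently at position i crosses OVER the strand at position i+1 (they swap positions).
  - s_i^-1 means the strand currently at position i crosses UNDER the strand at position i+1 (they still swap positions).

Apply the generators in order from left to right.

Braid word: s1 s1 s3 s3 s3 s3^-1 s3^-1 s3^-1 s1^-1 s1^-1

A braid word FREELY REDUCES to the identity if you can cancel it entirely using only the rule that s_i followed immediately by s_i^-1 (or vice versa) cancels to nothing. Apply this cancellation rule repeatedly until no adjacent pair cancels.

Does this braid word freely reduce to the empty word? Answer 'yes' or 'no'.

Gen 1 (s1): push. Stack: [s1]
Gen 2 (s1): push. Stack: [s1 s1]
Gen 3 (s3): push. Stack: [s1 s1 s3]
Gen 4 (s3): push. Stack: [s1 s1 s3 s3]
Gen 5 (s3): push. Stack: [s1 s1 s3 s3 s3]
Gen 6 (s3^-1): cancels prior s3. Stack: [s1 s1 s3 s3]
Gen 7 (s3^-1): cancels prior s3. Stack: [s1 s1 s3]
Gen 8 (s3^-1): cancels prior s3. Stack: [s1 s1]
Gen 9 (s1^-1): cancels prior s1. Stack: [s1]
Gen 10 (s1^-1): cancels prior s1. Stack: []
Reduced word: (empty)

Answer: yes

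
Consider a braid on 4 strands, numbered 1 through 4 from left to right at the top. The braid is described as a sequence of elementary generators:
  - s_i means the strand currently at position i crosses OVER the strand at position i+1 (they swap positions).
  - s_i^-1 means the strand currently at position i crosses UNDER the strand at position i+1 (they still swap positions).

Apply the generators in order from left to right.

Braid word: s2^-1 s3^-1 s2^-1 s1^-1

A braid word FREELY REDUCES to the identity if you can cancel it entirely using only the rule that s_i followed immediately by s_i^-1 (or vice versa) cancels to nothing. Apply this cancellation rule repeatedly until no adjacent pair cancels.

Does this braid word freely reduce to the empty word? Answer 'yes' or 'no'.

Answer: no

Derivation:
Gen 1 (s2^-1): push. Stack: [s2^-1]
Gen 2 (s3^-1): push. Stack: [s2^-1 s3^-1]
Gen 3 (s2^-1): push. Stack: [s2^-1 s3^-1 s2^-1]
Gen 4 (s1^-1): push. Stack: [s2^-1 s3^-1 s2^-1 s1^-1]
Reduced word: s2^-1 s3^-1 s2^-1 s1^-1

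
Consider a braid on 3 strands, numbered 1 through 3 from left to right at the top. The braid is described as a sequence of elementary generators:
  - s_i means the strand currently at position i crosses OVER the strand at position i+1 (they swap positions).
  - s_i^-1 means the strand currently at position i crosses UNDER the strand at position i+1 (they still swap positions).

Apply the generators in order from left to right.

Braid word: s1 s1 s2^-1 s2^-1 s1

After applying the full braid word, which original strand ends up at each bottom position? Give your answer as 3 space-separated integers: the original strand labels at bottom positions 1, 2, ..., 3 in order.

Answer: 2 1 3

Derivation:
Gen 1 (s1): strand 1 crosses over strand 2. Perm now: [2 1 3]
Gen 2 (s1): strand 2 crosses over strand 1. Perm now: [1 2 3]
Gen 3 (s2^-1): strand 2 crosses under strand 3. Perm now: [1 3 2]
Gen 4 (s2^-1): strand 3 crosses under strand 2. Perm now: [1 2 3]
Gen 5 (s1): strand 1 crosses over strand 2. Perm now: [2 1 3]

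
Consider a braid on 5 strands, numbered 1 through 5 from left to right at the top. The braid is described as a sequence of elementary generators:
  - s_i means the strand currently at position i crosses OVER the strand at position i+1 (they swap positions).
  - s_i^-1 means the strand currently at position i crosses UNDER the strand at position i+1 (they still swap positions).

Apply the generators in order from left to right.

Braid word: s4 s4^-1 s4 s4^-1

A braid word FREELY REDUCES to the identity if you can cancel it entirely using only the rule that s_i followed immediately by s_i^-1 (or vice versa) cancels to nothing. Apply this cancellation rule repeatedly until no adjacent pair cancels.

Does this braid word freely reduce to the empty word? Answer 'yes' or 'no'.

Gen 1 (s4): push. Stack: [s4]
Gen 2 (s4^-1): cancels prior s4. Stack: []
Gen 3 (s4): push. Stack: [s4]
Gen 4 (s4^-1): cancels prior s4. Stack: []
Reduced word: (empty)

Answer: yes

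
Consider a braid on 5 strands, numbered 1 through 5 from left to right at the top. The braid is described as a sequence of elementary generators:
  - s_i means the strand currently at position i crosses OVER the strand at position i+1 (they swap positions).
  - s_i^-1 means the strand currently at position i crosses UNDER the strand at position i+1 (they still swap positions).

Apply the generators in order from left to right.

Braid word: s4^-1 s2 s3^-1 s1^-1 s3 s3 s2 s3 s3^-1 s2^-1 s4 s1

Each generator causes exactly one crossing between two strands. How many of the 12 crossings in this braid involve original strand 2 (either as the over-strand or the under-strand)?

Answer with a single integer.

Answer: 7

Derivation:
Gen 1: crossing 4x5. Involves strand 2? no. Count so far: 0
Gen 2: crossing 2x3. Involves strand 2? yes. Count so far: 1
Gen 3: crossing 2x5. Involves strand 2? yes. Count so far: 2
Gen 4: crossing 1x3. Involves strand 2? no. Count so far: 2
Gen 5: crossing 5x2. Involves strand 2? yes. Count so far: 3
Gen 6: crossing 2x5. Involves strand 2? yes. Count so far: 4
Gen 7: crossing 1x5. Involves strand 2? no. Count so far: 4
Gen 8: crossing 1x2. Involves strand 2? yes. Count so far: 5
Gen 9: crossing 2x1. Involves strand 2? yes. Count so far: 6
Gen 10: crossing 5x1. Involves strand 2? no. Count so far: 6
Gen 11: crossing 2x4. Involves strand 2? yes. Count so far: 7
Gen 12: crossing 3x1. Involves strand 2? no. Count so far: 7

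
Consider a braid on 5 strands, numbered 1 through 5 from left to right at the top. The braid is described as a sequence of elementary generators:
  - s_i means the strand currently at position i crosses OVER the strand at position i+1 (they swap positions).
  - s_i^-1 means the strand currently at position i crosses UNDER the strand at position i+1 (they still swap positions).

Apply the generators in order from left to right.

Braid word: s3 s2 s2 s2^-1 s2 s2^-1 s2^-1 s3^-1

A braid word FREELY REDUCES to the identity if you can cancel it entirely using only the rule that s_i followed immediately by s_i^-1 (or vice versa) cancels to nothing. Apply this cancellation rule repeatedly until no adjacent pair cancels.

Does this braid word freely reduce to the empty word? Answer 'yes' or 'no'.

Answer: yes

Derivation:
Gen 1 (s3): push. Stack: [s3]
Gen 2 (s2): push. Stack: [s3 s2]
Gen 3 (s2): push. Stack: [s3 s2 s2]
Gen 4 (s2^-1): cancels prior s2. Stack: [s3 s2]
Gen 5 (s2): push. Stack: [s3 s2 s2]
Gen 6 (s2^-1): cancels prior s2. Stack: [s3 s2]
Gen 7 (s2^-1): cancels prior s2. Stack: [s3]
Gen 8 (s3^-1): cancels prior s3. Stack: []
Reduced word: (empty)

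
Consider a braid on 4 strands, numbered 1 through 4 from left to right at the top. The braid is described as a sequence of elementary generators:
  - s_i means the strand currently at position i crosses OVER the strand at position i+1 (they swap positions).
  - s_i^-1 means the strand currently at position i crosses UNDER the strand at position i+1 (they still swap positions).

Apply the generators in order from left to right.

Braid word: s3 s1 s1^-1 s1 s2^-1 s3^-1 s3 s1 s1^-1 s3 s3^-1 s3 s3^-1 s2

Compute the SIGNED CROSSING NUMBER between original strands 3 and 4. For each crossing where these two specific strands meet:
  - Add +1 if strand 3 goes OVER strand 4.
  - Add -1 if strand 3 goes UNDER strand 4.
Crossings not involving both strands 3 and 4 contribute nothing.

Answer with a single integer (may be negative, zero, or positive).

Answer: 1

Derivation:
Gen 1: 3 over 4. Both 3&4? yes. Contrib: +1. Sum: 1
Gen 2: crossing 1x2. Both 3&4? no. Sum: 1
Gen 3: crossing 2x1. Both 3&4? no. Sum: 1
Gen 4: crossing 1x2. Both 3&4? no. Sum: 1
Gen 5: crossing 1x4. Both 3&4? no. Sum: 1
Gen 6: crossing 1x3. Both 3&4? no. Sum: 1
Gen 7: crossing 3x1. Both 3&4? no. Sum: 1
Gen 8: crossing 2x4. Both 3&4? no. Sum: 1
Gen 9: crossing 4x2. Both 3&4? no. Sum: 1
Gen 10: crossing 1x3. Both 3&4? no. Sum: 1
Gen 11: crossing 3x1. Both 3&4? no. Sum: 1
Gen 12: crossing 1x3. Both 3&4? no. Sum: 1
Gen 13: crossing 3x1. Both 3&4? no. Sum: 1
Gen 14: crossing 4x1. Both 3&4? no. Sum: 1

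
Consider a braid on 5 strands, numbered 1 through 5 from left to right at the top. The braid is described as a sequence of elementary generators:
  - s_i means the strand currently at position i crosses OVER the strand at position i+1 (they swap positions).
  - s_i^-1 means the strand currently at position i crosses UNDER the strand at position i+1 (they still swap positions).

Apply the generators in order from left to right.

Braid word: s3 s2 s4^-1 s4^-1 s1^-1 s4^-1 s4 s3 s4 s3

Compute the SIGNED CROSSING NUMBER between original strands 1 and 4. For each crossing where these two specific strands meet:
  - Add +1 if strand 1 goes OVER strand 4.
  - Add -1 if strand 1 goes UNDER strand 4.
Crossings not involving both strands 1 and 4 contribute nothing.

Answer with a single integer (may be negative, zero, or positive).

Gen 1: crossing 3x4. Both 1&4? no. Sum: 0
Gen 2: crossing 2x4. Both 1&4? no. Sum: 0
Gen 3: crossing 3x5. Both 1&4? no. Sum: 0
Gen 4: crossing 5x3. Both 1&4? no. Sum: 0
Gen 5: 1 under 4. Both 1&4? yes. Contrib: -1. Sum: -1
Gen 6: crossing 3x5. Both 1&4? no. Sum: -1
Gen 7: crossing 5x3. Both 1&4? no. Sum: -1
Gen 8: crossing 2x3. Both 1&4? no. Sum: -1
Gen 9: crossing 2x5. Both 1&4? no. Sum: -1
Gen 10: crossing 3x5. Both 1&4? no. Sum: -1

Answer: -1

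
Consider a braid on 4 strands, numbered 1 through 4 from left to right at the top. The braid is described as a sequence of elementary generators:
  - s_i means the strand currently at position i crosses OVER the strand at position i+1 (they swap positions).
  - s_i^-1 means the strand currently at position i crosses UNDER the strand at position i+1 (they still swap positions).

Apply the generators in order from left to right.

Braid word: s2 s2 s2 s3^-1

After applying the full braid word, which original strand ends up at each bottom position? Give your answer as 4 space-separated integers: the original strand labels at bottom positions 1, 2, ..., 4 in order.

Gen 1 (s2): strand 2 crosses over strand 3. Perm now: [1 3 2 4]
Gen 2 (s2): strand 3 crosses over strand 2. Perm now: [1 2 3 4]
Gen 3 (s2): strand 2 crosses over strand 3. Perm now: [1 3 2 4]
Gen 4 (s3^-1): strand 2 crosses under strand 4. Perm now: [1 3 4 2]

Answer: 1 3 4 2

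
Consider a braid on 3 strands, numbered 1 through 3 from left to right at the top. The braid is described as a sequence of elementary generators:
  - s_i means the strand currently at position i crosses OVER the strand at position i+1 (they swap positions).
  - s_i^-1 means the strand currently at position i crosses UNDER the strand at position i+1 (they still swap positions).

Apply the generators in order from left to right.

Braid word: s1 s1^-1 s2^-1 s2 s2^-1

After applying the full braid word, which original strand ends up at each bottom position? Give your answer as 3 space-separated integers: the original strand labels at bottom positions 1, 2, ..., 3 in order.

Gen 1 (s1): strand 1 crosses over strand 2. Perm now: [2 1 3]
Gen 2 (s1^-1): strand 2 crosses under strand 1. Perm now: [1 2 3]
Gen 3 (s2^-1): strand 2 crosses under strand 3. Perm now: [1 3 2]
Gen 4 (s2): strand 3 crosses over strand 2. Perm now: [1 2 3]
Gen 5 (s2^-1): strand 2 crosses under strand 3. Perm now: [1 3 2]

Answer: 1 3 2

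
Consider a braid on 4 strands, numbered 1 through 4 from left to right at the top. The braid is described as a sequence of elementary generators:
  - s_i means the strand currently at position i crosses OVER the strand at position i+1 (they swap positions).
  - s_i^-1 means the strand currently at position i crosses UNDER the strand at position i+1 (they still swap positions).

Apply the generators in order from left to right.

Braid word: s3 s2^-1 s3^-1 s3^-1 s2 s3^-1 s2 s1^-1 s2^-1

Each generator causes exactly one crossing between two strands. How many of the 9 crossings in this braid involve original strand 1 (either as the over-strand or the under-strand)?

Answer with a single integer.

Gen 1: crossing 3x4. Involves strand 1? no. Count so far: 0
Gen 2: crossing 2x4. Involves strand 1? no. Count so far: 0
Gen 3: crossing 2x3. Involves strand 1? no. Count so far: 0
Gen 4: crossing 3x2. Involves strand 1? no. Count so far: 0
Gen 5: crossing 4x2. Involves strand 1? no. Count so far: 0
Gen 6: crossing 4x3. Involves strand 1? no. Count so far: 0
Gen 7: crossing 2x3. Involves strand 1? no. Count so far: 0
Gen 8: crossing 1x3. Involves strand 1? yes. Count so far: 1
Gen 9: crossing 1x2. Involves strand 1? yes. Count so far: 2

Answer: 2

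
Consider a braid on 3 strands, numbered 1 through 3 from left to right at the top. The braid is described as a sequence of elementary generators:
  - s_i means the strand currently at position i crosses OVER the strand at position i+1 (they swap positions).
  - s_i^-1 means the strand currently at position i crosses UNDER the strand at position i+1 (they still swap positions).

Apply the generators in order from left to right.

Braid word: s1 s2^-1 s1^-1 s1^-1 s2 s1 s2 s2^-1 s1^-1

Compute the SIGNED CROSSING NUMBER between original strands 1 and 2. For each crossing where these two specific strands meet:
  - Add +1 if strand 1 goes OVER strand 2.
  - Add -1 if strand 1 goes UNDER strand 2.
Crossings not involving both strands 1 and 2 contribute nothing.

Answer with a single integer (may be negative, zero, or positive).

Answer: -1

Derivation:
Gen 1: 1 over 2. Both 1&2? yes. Contrib: +1. Sum: 1
Gen 2: crossing 1x3. Both 1&2? no. Sum: 1
Gen 3: crossing 2x3. Both 1&2? no. Sum: 1
Gen 4: crossing 3x2. Both 1&2? no. Sum: 1
Gen 5: crossing 3x1. Both 1&2? no. Sum: 1
Gen 6: 2 over 1. Both 1&2? yes. Contrib: -1. Sum: 0
Gen 7: crossing 2x3. Both 1&2? no. Sum: 0
Gen 8: crossing 3x2. Both 1&2? no. Sum: 0
Gen 9: 1 under 2. Both 1&2? yes. Contrib: -1. Sum: -1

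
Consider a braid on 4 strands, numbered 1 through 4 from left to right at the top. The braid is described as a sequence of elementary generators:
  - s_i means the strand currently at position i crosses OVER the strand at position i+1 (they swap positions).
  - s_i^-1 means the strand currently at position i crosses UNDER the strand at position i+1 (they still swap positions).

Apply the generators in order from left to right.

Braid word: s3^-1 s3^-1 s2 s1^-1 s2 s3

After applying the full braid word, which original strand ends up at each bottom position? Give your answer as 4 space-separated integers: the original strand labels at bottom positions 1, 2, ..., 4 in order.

Gen 1 (s3^-1): strand 3 crosses under strand 4. Perm now: [1 2 4 3]
Gen 2 (s3^-1): strand 4 crosses under strand 3. Perm now: [1 2 3 4]
Gen 3 (s2): strand 2 crosses over strand 3. Perm now: [1 3 2 4]
Gen 4 (s1^-1): strand 1 crosses under strand 3. Perm now: [3 1 2 4]
Gen 5 (s2): strand 1 crosses over strand 2. Perm now: [3 2 1 4]
Gen 6 (s3): strand 1 crosses over strand 4. Perm now: [3 2 4 1]

Answer: 3 2 4 1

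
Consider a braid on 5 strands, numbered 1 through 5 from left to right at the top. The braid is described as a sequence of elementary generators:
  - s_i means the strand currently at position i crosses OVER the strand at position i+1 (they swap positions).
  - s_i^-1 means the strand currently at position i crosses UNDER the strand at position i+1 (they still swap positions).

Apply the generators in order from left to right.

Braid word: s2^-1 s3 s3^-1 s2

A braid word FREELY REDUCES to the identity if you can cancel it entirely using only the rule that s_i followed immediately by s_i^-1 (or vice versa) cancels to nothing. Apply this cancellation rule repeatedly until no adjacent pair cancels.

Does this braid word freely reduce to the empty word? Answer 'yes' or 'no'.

Gen 1 (s2^-1): push. Stack: [s2^-1]
Gen 2 (s3): push. Stack: [s2^-1 s3]
Gen 3 (s3^-1): cancels prior s3. Stack: [s2^-1]
Gen 4 (s2): cancels prior s2^-1. Stack: []
Reduced word: (empty)

Answer: yes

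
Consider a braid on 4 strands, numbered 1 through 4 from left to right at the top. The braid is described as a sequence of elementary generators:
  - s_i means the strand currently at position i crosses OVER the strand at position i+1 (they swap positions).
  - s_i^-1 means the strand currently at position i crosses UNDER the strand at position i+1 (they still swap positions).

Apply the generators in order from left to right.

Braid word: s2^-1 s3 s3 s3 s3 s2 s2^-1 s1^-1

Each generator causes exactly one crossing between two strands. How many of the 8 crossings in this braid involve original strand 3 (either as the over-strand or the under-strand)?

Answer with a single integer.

Gen 1: crossing 2x3. Involves strand 3? yes. Count so far: 1
Gen 2: crossing 2x4. Involves strand 3? no. Count so far: 1
Gen 3: crossing 4x2. Involves strand 3? no. Count so far: 1
Gen 4: crossing 2x4. Involves strand 3? no. Count so far: 1
Gen 5: crossing 4x2. Involves strand 3? no. Count so far: 1
Gen 6: crossing 3x2. Involves strand 3? yes. Count so far: 2
Gen 7: crossing 2x3. Involves strand 3? yes. Count so far: 3
Gen 8: crossing 1x3. Involves strand 3? yes. Count so far: 4

Answer: 4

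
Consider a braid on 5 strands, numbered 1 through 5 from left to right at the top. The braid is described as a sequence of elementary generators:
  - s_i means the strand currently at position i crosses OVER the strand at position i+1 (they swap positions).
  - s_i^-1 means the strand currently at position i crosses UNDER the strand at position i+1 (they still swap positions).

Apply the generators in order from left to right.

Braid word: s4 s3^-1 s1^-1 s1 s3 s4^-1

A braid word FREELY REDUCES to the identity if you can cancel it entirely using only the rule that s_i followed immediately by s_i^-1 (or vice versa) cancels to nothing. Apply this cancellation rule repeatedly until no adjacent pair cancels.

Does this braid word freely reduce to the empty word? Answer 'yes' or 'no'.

Answer: yes

Derivation:
Gen 1 (s4): push. Stack: [s4]
Gen 2 (s3^-1): push. Stack: [s4 s3^-1]
Gen 3 (s1^-1): push. Stack: [s4 s3^-1 s1^-1]
Gen 4 (s1): cancels prior s1^-1. Stack: [s4 s3^-1]
Gen 5 (s3): cancels prior s3^-1. Stack: [s4]
Gen 6 (s4^-1): cancels prior s4. Stack: []
Reduced word: (empty)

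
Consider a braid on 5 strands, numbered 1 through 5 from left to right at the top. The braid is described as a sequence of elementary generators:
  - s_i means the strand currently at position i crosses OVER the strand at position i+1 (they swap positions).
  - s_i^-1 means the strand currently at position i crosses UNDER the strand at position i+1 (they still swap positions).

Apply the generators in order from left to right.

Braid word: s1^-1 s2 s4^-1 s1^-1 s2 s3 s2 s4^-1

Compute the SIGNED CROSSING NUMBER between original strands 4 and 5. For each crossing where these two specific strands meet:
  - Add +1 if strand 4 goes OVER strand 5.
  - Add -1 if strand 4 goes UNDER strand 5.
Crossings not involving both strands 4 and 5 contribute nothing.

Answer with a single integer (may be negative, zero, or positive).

Answer: -1

Derivation:
Gen 1: crossing 1x2. Both 4&5? no. Sum: 0
Gen 2: crossing 1x3. Both 4&5? no. Sum: 0
Gen 3: 4 under 5. Both 4&5? yes. Contrib: -1. Sum: -1
Gen 4: crossing 2x3. Both 4&5? no. Sum: -1
Gen 5: crossing 2x1. Both 4&5? no. Sum: -1
Gen 6: crossing 2x5. Both 4&5? no. Sum: -1
Gen 7: crossing 1x5. Both 4&5? no. Sum: -1
Gen 8: crossing 2x4. Both 4&5? no. Sum: -1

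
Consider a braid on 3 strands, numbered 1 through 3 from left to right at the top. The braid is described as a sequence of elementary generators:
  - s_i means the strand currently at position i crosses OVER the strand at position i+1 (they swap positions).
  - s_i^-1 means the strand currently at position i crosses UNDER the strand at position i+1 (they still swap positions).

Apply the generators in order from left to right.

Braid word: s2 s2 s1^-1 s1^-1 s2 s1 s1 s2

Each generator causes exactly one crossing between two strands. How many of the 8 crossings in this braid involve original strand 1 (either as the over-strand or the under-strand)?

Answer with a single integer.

Gen 1: crossing 2x3. Involves strand 1? no. Count so far: 0
Gen 2: crossing 3x2. Involves strand 1? no. Count so far: 0
Gen 3: crossing 1x2. Involves strand 1? yes. Count so far: 1
Gen 4: crossing 2x1. Involves strand 1? yes. Count so far: 2
Gen 5: crossing 2x3. Involves strand 1? no. Count so far: 2
Gen 6: crossing 1x3. Involves strand 1? yes. Count so far: 3
Gen 7: crossing 3x1. Involves strand 1? yes. Count so far: 4
Gen 8: crossing 3x2. Involves strand 1? no. Count so far: 4

Answer: 4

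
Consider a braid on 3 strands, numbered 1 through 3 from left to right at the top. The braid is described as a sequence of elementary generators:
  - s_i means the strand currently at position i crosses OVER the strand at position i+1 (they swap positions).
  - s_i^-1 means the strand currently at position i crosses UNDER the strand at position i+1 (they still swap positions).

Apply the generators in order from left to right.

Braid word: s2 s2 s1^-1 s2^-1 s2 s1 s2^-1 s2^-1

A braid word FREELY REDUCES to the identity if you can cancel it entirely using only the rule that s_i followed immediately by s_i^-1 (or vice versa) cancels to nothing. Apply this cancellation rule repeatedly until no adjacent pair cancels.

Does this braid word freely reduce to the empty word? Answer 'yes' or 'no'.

Gen 1 (s2): push. Stack: [s2]
Gen 2 (s2): push. Stack: [s2 s2]
Gen 3 (s1^-1): push. Stack: [s2 s2 s1^-1]
Gen 4 (s2^-1): push. Stack: [s2 s2 s1^-1 s2^-1]
Gen 5 (s2): cancels prior s2^-1. Stack: [s2 s2 s1^-1]
Gen 6 (s1): cancels prior s1^-1. Stack: [s2 s2]
Gen 7 (s2^-1): cancels prior s2. Stack: [s2]
Gen 8 (s2^-1): cancels prior s2. Stack: []
Reduced word: (empty)

Answer: yes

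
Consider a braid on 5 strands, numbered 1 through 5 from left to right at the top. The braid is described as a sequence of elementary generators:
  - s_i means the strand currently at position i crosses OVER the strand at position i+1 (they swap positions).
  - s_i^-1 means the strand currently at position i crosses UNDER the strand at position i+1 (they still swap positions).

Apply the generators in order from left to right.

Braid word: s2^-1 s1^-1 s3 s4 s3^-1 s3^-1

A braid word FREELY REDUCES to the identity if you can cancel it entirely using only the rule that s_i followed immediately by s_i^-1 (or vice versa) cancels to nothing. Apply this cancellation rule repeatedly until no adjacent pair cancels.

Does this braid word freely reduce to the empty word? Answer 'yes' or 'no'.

Answer: no

Derivation:
Gen 1 (s2^-1): push. Stack: [s2^-1]
Gen 2 (s1^-1): push. Stack: [s2^-1 s1^-1]
Gen 3 (s3): push. Stack: [s2^-1 s1^-1 s3]
Gen 4 (s4): push. Stack: [s2^-1 s1^-1 s3 s4]
Gen 5 (s3^-1): push. Stack: [s2^-1 s1^-1 s3 s4 s3^-1]
Gen 6 (s3^-1): push. Stack: [s2^-1 s1^-1 s3 s4 s3^-1 s3^-1]
Reduced word: s2^-1 s1^-1 s3 s4 s3^-1 s3^-1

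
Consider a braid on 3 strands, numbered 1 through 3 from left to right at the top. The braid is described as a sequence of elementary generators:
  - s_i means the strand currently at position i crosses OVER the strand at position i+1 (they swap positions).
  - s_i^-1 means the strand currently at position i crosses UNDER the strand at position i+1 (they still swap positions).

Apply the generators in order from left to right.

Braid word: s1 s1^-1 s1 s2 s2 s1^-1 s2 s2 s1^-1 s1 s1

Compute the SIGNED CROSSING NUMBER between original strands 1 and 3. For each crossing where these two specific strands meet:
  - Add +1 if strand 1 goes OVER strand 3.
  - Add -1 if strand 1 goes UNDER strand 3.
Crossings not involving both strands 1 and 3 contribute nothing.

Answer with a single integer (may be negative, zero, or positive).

Gen 1: crossing 1x2. Both 1&3? no. Sum: 0
Gen 2: crossing 2x1. Both 1&3? no. Sum: 0
Gen 3: crossing 1x2. Both 1&3? no. Sum: 0
Gen 4: 1 over 3. Both 1&3? yes. Contrib: +1. Sum: 1
Gen 5: 3 over 1. Both 1&3? yes. Contrib: -1. Sum: 0
Gen 6: crossing 2x1. Both 1&3? no. Sum: 0
Gen 7: crossing 2x3. Both 1&3? no. Sum: 0
Gen 8: crossing 3x2. Both 1&3? no. Sum: 0
Gen 9: crossing 1x2. Both 1&3? no. Sum: 0
Gen 10: crossing 2x1. Both 1&3? no. Sum: 0
Gen 11: crossing 1x2. Both 1&3? no. Sum: 0

Answer: 0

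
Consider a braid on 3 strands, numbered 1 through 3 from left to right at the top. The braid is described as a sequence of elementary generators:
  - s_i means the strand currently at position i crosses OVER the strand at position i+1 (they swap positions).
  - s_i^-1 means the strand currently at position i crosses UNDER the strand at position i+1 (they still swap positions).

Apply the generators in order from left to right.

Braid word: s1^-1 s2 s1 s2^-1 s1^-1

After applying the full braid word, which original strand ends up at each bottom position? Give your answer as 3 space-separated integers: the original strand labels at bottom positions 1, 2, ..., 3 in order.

Gen 1 (s1^-1): strand 1 crosses under strand 2. Perm now: [2 1 3]
Gen 2 (s2): strand 1 crosses over strand 3. Perm now: [2 3 1]
Gen 3 (s1): strand 2 crosses over strand 3. Perm now: [3 2 1]
Gen 4 (s2^-1): strand 2 crosses under strand 1. Perm now: [3 1 2]
Gen 5 (s1^-1): strand 3 crosses under strand 1. Perm now: [1 3 2]

Answer: 1 3 2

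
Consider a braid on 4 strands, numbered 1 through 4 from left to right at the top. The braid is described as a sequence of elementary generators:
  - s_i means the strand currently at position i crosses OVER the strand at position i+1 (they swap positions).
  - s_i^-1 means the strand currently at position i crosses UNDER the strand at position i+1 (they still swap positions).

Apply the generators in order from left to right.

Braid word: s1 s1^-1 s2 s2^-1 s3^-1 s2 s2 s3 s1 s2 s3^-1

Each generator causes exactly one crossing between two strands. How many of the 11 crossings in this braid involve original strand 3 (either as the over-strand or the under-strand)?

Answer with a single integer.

Answer: 5

Derivation:
Gen 1: crossing 1x2. Involves strand 3? no. Count so far: 0
Gen 2: crossing 2x1. Involves strand 3? no. Count so far: 0
Gen 3: crossing 2x3. Involves strand 3? yes. Count so far: 1
Gen 4: crossing 3x2. Involves strand 3? yes. Count so far: 2
Gen 5: crossing 3x4. Involves strand 3? yes. Count so far: 3
Gen 6: crossing 2x4. Involves strand 3? no. Count so far: 3
Gen 7: crossing 4x2. Involves strand 3? no. Count so far: 3
Gen 8: crossing 4x3. Involves strand 3? yes. Count so far: 4
Gen 9: crossing 1x2. Involves strand 3? no. Count so far: 4
Gen 10: crossing 1x3. Involves strand 3? yes. Count so far: 5
Gen 11: crossing 1x4. Involves strand 3? no. Count so far: 5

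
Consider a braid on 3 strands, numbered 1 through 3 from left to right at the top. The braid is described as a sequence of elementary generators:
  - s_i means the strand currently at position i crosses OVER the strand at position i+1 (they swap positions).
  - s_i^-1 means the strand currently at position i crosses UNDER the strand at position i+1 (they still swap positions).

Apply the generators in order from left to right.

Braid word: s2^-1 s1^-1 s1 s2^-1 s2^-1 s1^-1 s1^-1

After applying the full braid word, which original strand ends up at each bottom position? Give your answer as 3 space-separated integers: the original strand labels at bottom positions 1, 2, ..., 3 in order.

Gen 1 (s2^-1): strand 2 crosses under strand 3. Perm now: [1 3 2]
Gen 2 (s1^-1): strand 1 crosses under strand 3. Perm now: [3 1 2]
Gen 3 (s1): strand 3 crosses over strand 1. Perm now: [1 3 2]
Gen 4 (s2^-1): strand 3 crosses under strand 2. Perm now: [1 2 3]
Gen 5 (s2^-1): strand 2 crosses under strand 3. Perm now: [1 3 2]
Gen 6 (s1^-1): strand 1 crosses under strand 3. Perm now: [3 1 2]
Gen 7 (s1^-1): strand 3 crosses under strand 1. Perm now: [1 3 2]

Answer: 1 3 2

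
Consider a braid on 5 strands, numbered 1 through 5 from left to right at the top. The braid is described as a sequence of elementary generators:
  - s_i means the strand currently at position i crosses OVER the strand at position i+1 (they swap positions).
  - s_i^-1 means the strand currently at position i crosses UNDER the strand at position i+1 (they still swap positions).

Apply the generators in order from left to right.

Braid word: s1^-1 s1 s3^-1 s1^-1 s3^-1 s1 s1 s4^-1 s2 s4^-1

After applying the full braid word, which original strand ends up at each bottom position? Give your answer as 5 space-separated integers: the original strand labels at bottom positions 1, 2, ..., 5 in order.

Gen 1 (s1^-1): strand 1 crosses under strand 2. Perm now: [2 1 3 4 5]
Gen 2 (s1): strand 2 crosses over strand 1. Perm now: [1 2 3 4 5]
Gen 3 (s3^-1): strand 3 crosses under strand 4. Perm now: [1 2 4 3 5]
Gen 4 (s1^-1): strand 1 crosses under strand 2. Perm now: [2 1 4 3 5]
Gen 5 (s3^-1): strand 4 crosses under strand 3. Perm now: [2 1 3 4 5]
Gen 6 (s1): strand 2 crosses over strand 1. Perm now: [1 2 3 4 5]
Gen 7 (s1): strand 1 crosses over strand 2. Perm now: [2 1 3 4 5]
Gen 8 (s4^-1): strand 4 crosses under strand 5. Perm now: [2 1 3 5 4]
Gen 9 (s2): strand 1 crosses over strand 3. Perm now: [2 3 1 5 4]
Gen 10 (s4^-1): strand 5 crosses under strand 4. Perm now: [2 3 1 4 5]

Answer: 2 3 1 4 5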